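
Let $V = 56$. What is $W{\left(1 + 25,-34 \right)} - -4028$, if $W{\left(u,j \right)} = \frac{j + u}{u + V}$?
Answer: $\frac{165144}{41} \approx 4027.9$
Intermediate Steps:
$W{\left(u,j \right)} = \frac{j + u}{56 + u}$ ($W{\left(u,j \right)} = \frac{j + u}{u + 56} = \frac{j + u}{56 + u}$)
$W{\left(1 + 25,-34 \right)} - -4028 = \frac{-34 + \left(1 + 25\right)}{56 + \left(1 + 25\right)} - -4028 = \frac{-34 + 26}{56 + 26} + 4028 = \frac{1}{82} \left(-8\right) + 4028 = - \frac{4}{41} + 4028 = \frac{165144}{41}$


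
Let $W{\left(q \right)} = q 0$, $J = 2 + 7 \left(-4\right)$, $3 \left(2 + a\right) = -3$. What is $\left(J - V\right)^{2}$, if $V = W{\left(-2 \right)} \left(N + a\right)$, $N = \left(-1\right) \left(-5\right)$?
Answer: $676$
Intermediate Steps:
$a = -3$ ($a = -2 + \frac{1}{3} \left(-3\right) = -2 - 1 = -3$)
$N = 5$
$J = -26$ ($J = 2 - 28 = -26$)
$W{\left(q \right)} = 0$
$V = 0$ ($V = 0 \left(5 - 3\right) = 0 \cdot 2 = 0$)
$\left(J - V\right)^{2} = \left(-26 - 0\right)^{2} = \left(-26 + 0\right)^{2} = \left(-26\right)^{2} = 676$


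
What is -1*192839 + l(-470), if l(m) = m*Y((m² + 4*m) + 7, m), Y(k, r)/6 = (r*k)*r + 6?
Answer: -136440241535759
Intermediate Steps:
Y(k, r) = 36 + 6*k*r² (Y(k, r) = 6*((r*k)*r + 6) = 6*((k*r)*r + 6) = 6*(k*r² + 6) = 6*(6 + k*r²) = 36 + 6*k*r²)
l(m) = m*(36 + 6*m²*(7 + m² + 4*m)) (l(m) = m*(36 + 6*((m² + 4*m) + 7)*m²) = m*(36 + 6*(7 + m² + 4*m)*m²) = m*(36 + 6*m²*(7 + m² + 4*m)))
-1*192839 + l(-470) = -1*192839 + 6*(-470)*(6 + (-470)²*(7 + (-470)² + 4*(-470))) = -192839 + 6*(-470)*(6 + 220900*(7 + 220900 - 1880)) = -192839 + 6*(-470)*(6 + 220900*219027) = -192839 + 6*(-470)*(6 + 48383064300) = -192839 + 6*(-470)*48383064306 = -192839 - 136440241342920 = -136440241535759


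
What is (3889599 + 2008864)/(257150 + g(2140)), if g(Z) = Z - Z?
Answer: 5898463/257150 ≈ 22.938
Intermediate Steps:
g(Z) = 0
(3889599 + 2008864)/(257150 + g(2140)) = (3889599 + 2008864)/(257150 + 0) = 5898463/257150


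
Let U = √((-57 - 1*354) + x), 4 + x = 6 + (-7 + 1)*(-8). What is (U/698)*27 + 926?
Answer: 926 + 513*I/698 ≈ 926.0 + 0.73496*I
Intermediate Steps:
x = 50 (x = -4 + (6 + (-7 + 1)*(-8)) = -4 + (6 - 6*(-8)) = -4 + (6 + 48) = -4 + 54 = 50)
U = 19*I (U = √((-57 - 1*354) + 50) = √((-57 - 354) + 50) = √(-411 + 50) = √(-361) = 19*I ≈ 19.0*I)
(U/698)*27 + 926 = ((19*I)/698)*27 + 926 = ((19*I)*(1/698))*27 + 926 = (19*I/698)*27 + 926 = 513*I/698 + 926 = 926 + 513*I/698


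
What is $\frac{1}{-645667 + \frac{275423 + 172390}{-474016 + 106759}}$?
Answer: $- \frac{122419}{79042057744} \approx -1.5488 \cdot 10^{-6}$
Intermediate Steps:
$\frac{1}{-645667 + \frac{275423 + 172390}{-474016 + 106759}} = \frac{1}{-645667 + \frac{447813}{-367257}} = \frac{1}{-645667 + 447813 \left(- \frac{1}{367257}\right)} = \frac{1}{-645667 - \frac{149271}{122419}} = \frac{1}{- \frac{79042057744}{122419}} = - \frac{122419}{79042057744}$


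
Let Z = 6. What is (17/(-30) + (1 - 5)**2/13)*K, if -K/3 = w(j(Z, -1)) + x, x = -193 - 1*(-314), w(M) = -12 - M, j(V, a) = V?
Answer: -26677/130 ≈ -205.21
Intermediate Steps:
x = 121 (x = -193 + 314 = 121)
K = -309 (K = -3*((-12 - 1*6) + 121) = -3*((-12 - 6) + 121) = -3*(-18 + 121) = -3*103 = -309)
(17/(-30) + (1 - 5)**2/13)*K = (17/(-30) + (1 - 5)**2/13)*(-309) = (17*(-1/30) + (-4)**2*(1/13))*(-309) = (-17/30 + 16*(1/13))*(-309) = (-17/30 + 16/13)*(-309) = (259/390)*(-309) = -26677/130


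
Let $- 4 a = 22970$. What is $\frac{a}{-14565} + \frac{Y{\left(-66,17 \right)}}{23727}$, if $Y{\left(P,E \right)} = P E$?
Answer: $\frac{1453459}{4188894} \approx 0.34698$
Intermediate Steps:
$a = - \frac{11485}{2}$ ($a = \left(- \frac{1}{4}\right) 22970 = - \frac{11485}{2} \approx -5742.5$)
$Y{\left(P,E \right)} = E P$
$\frac{a}{-14565} + \frac{Y{\left(-66,17 \right)}}{23727} = - \frac{11485}{2 \left(-14565\right)} + \frac{17 \left(-66\right)}{23727} = \left(- \frac{11485}{2}\right) \left(- \frac{1}{14565}\right) - \frac{34}{719} = \frac{2297}{5826} - \frac{34}{719} = \frac{1453459}{4188894}$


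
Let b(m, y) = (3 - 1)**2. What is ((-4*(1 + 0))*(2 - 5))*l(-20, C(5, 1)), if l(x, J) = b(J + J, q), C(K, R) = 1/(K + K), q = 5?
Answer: 48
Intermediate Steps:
C(K, R) = 1/(2*K)
b(m, y) = 4 (b(m, y) = 2**2 = 4)
l(x, J) = 4
((-4*(1 + 0))*(2 - 5))*l(-20, C(5, 1)) = ((-4*(1 + 0))*(2 - 5))*4 = (-4*1*(-3))*4 = -4*(-3)*4 = 12*4 = 48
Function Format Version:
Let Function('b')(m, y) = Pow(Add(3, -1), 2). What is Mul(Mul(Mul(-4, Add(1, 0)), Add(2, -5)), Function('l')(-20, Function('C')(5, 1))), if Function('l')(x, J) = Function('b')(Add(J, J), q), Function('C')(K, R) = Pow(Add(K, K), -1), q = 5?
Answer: 48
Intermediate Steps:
Function('C')(K, R) = Mul(Rational(1, 2), Pow(K, -1)) (Function('C')(K, R) = Pow(Mul(2, K), -1) = Mul(Rational(1, 2), Pow(K, -1)))
Function('b')(m, y) = 4 (Function('b')(m, y) = Pow(2, 2) = 4)
Function('l')(x, J) = 4
Mul(Mul(Mul(-4, Add(1, 0)), Add(2, -5)), Function('l')(-20, Function('C')(5, 1))) = Mul(Mul(Mul(-4, Add(1, 0)), Add(2, -5)), 4) = Mul(Mul(Mul(-4, 1), -3), 4) = Mul(Mul(-4, -3), 4) = Mul(12, 4) = 48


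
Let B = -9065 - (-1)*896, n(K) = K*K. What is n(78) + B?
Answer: -2085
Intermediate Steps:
n(K) = K²
B = -8169 (B = -9065 - 1*(-896) = -9065 + 896 = -8169)
n(78) + B = 78² - 8169 = 6084 - 8169 = -2085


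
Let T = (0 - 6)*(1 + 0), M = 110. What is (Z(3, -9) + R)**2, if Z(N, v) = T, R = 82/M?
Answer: 83521/3025 ≈ 27.610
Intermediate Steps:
R = 41/55 (R = 82/110 = 82*(1/110) = 41/55 ≈ 0.74545)
T = -6 (T = -6*1 = -6)
Z(N, v) = -6
(Z(3, -9) + R)**2 = (-6 + 41/55)**2 = (-289/55)**2 = 83521/3025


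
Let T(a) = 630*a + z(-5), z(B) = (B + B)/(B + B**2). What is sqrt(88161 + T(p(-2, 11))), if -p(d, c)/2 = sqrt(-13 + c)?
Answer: sqrt(352642 - 5040*I*sqrt(2))/2 ≈ 296.93 - 3.0005*I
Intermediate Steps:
z(B) = 2*B/(B + B**2) (z(B) = (2*B)/(B + B**2) = 2*B/(B + B**2))
p(d, c) = -2*sqrt(-13 + c)
T(a) = -1/2 + 630*a (T(a) = 630*a + 2/(1 - 5) = 630*a + 2/(-4) = 630*a + 2*(-1/4) = 630*a - 1/2 = -1/2 + 630*a)
sqrt(88161 + T(p(-2, 11))) = sqrt(88161 + (-1/2 + 630*(-2*sqrt(-13 + 11)))) = sqrt(88161 + (-1/2 + 630*(-2*I*sqrt(2)))) = sqrt(88161 + (-1/2 - 1260*I*sqrt(2))) = sqrt(176321/2 - 1260*I*sqrt(2))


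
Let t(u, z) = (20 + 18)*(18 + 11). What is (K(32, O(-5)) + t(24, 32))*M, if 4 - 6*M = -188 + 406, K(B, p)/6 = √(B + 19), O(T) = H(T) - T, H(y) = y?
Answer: -117914/3 - 214*√51 ≈ -40833.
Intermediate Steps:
t(u, z) = 1102 (t(u, z) = 38*29 = 1102)
O(T) = 0 (O(T) = T - T = 0)
K(B, p) = 6*√(19 + B) (K(B, p) = 6*√(B + 19) = 6*√(19 + B))
M = -107/3 (M = ⅔ - (-188 + 406)/6 = ⅔ - ⅙*218 = ⅔ - 109/3 = -107/3 ≈ -35.667)
(K(32, O(-5)) + t(24, 32))*M = (6*√(19 + 32) + 1102)*(-107/3) = (6*√51 + 1102)*(-107/3) = (1102 + 6*√51)*(-107/3) = -117914/3 - 214*√51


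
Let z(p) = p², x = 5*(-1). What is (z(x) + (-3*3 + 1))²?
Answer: 289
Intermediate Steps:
x = -5
(z(x) + (-3*3 + 1))² = ((-5)² + (-3*3 + 1))² = (25 + (-9 + 1))² = (25 - 8)² = 17² = 289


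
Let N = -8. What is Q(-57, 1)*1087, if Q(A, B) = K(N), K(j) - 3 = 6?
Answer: 9783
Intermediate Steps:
K(j) = 9 (K(j) = 3 + 6 = 9)
Q(A, B) = 9
Q(-57, 1)*1087 = 9*1087 = 9783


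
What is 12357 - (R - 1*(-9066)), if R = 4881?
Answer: -1590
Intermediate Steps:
12357 - (R - 1*(-9066)) = 12357 - (4881 - 1*(-9066)) = 12357 - (4881 + 9066) = 12357 - 1*13947 = 12357 - 13947 = -1590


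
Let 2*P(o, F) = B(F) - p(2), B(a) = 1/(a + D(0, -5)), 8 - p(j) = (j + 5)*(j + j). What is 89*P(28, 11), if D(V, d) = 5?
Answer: 28569/32 ≈ 892.78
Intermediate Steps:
p(j) = 8 - 2*j*(5 + j) (p(j) = 8 - (j + 5)*(j + j) = 8 - (5 + j)*2*j = 8 - 2*j*(5 + j))
B(a) = 1/(5 + a) (B(a) = 1/(a + 5) = 1/(5 + a))
P(o, F) = 10 + 1/(2*(5 + F)) (P(o, F) = (1/(5 + F) - (8 - 10*2 - 2*2**2))/2 = (1/(5 + F) - (8 - 20 - 2*4))/2 = (1/(5 + F) - (8 - 20 - 8))/2 = (1/(5 + F) - 1*(-20))/2 = (1/(5 + F) + 20)/2 = (20 + 1/(5 + F))/2 = 10 + 1/(2*(5 + F)))
89*P(28, 11) = 89*((101 + 20*11)/(2*(5 + 11))) = 89*((1/2)*(101 + 220)/16) = 89*((1/2)*(1/16)*321) = 89*(321/32) = 28569/32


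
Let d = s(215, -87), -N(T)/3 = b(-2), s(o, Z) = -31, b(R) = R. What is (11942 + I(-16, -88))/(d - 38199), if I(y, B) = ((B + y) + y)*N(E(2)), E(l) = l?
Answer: -5611/19115 ≈ -0.29354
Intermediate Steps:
N(T) = 6 (N(T) = -3*(-2) = 6)
d = -31
I(y, B) = 6*B + 12*y (I(y, B) = ((B + y) + y)*6 = (B + 2*y)*6 = 6*B + 12*y)
(11942 + I(-16, -88))/(d - 38199) = (11942 + (6*(-88) + 12*(-16)))/(-31 - 38199) = (11942 + (-528 - 192))/(-38230) = (11942 - 720)*(-1/38230) = 11222*(-1/38230) = -5611/19115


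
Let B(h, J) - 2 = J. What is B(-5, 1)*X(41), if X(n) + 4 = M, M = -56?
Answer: -180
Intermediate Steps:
X(n) = -60 (X(n) = -4 - 56 = -60)
B(h, J) = 2 + J
B(-5, 1)*X(41) = (2 + 1)*(-60) = 3*(-60) = -180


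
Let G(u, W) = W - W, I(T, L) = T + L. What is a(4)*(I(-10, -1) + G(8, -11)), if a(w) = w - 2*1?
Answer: -22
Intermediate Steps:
I(T, L) = L + T
G(u, W) = 0
a(w) = -2 + w (a(w) = w - 2 = -2 + w)
a(4)*(I(-10, -1) + G(8, -11)) = (-2 + 4)*((-1 - 10) + 0) = 2*(-11 + 0) = 2*(-11) = -22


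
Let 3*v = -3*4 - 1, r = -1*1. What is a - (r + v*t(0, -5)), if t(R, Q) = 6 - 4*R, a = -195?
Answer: -168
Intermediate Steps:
r = -1
v = -13/3 (v = (-3*4 - 1)/3 = (-12 - 1)/3 = (1/3)*(-13) = -13/3 ≈ -4.3333)
a - (r + v*t(0, -5)) = -195 - (-1 - 13*(6 - 4*0)/3) = -195 - (-1 - 13*(6 + 0)/3) = -195 - (-1 - 13/3*6) = -195 - (-1 - 26) = -195 - 1*(-27) = -195 + 27 = -168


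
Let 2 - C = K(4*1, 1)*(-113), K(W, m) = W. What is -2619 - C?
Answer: -3073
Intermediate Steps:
C = 454 (C = 2 - 4*1*(-113) = 2 - 4*(-113) = 2 - 1*(-452) = 2 + 452 = 454)
-2619 - C = -2619 - 1*454 = -2619 - 454 = -3073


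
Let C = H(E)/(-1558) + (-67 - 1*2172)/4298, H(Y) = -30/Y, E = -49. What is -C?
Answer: 12218477/23436994 ≈ 0.52133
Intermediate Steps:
C = -12218477/23436994 (C = -30/(-49)/(-1558) + (-67 - 1*2172)/4298 = -30*(-1/49)*(-1/1558) + (-67 - 2172)*(1/4298) = (30/49)*(-1/1558) - 2239*1/4298 = -15/38171 - 2239/4298 = -12218477/23436994 ≈ -0.52133)
-C = -1*(-12218477/23436994) = 12218477/23436994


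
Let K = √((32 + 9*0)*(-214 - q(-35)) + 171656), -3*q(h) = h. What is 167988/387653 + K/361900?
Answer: 167988/387653 + √369978/542850 ≈ 0.43447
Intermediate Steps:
q(h) = -h/3
K = 2*√369978/3 (K = √((32 + 9*0)*(-214 - (-1)*(-35)/3) + 171656) = √((32 + 0)*(-214 - 1*35/3) + 171656) = √(32*(-214 - 35/3) + 171656) = √(32*(-677/3) + 171656) = √(-21664/3 + 171656) = √(493304/3) = 2*√369978/3 ≈ 405.51)
167988/387653 + K/361900 = 167988/387653 + (2*√369978/3)/361900 = 167988*(1/387653) + (2*√369978/3)*(1/361900) = 167988/387653 + √369978/542850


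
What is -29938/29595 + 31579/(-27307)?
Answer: -1752097471/808150665 ≈ -2.1680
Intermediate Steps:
-29938/29595 + 31579/(-27307) = -29938*1/29595 + 31579*(-1/27307) = -29938/29595 - 31579/27307 = -1752097471/808150665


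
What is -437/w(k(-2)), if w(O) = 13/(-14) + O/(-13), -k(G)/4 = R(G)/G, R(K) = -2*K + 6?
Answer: 79534/449 ≈ 177.14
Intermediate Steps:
R(K) = 6 - 2*K
k(G) = -4*(6 - 2*G)/G
w(O) = -13/14 - O/13 (w(O) = 13*(-1/14) + O*(-1/13) = -13/14 - O/13)
-437/w(k(-2)) = -437/(-13/14 - (8 - 24/(-2))/13) = -437/(-13/14 - (8 - 24*(-½))/13) = -437/(-13/14 - (8 + 12)/13) = -437/(-13/14 - 1/13*20) = -437/(-13/14 - 20/13) = -437/(-449/182) = -437*(-182/449) = 79534/449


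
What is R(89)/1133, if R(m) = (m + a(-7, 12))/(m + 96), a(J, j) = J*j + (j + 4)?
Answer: 21/209605 ≈ 0.00010019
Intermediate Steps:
a(J, j) = 4 + j + J*j (a(J, j) = J*j + (4 + j) = 4 + j + J*j)
R(m) = (-68 + m)/(96 + m) (R(m) = (m + (4 + 12 - 7*12))/(m + 96) = (m + (4 + 12 - 84))/(96 + m) = (m - 68)/(96 + m) = (-68 + m)/(96 + m))
R(89)/1133 = ((-68 + 89)/(96 + 89))/1133 = (21/185)*(1/1133) = 21/209605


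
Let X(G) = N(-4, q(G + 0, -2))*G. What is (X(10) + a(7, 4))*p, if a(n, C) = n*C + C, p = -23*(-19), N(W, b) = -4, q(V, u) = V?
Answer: -3496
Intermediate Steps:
p = 437
X(G) = -4*G
a(n, C) = C + C*n (a(n, C) = C*n + C = C + C*n)
(X(10) + a(7, 4))*p = (-4*10 + 4*(1 + 7))*437 = (-40 + 4*8)*437 = (-40 + 32)*437 = -8*437 = -3496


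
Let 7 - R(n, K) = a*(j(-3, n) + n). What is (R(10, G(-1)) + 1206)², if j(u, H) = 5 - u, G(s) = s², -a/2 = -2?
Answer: 1301881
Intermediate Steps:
a = 4 (a = -2*(-2) = 4)
R(n, K) = -25 - 4*n (R(n, K) = 7 - 4*((5 - 1*(-3)) + n) = 7 - 4*((5 + 3) + n) = 7 - 4*(8 + n) = 7 - (32 + 4*n) = 7 + (-32 - 4*n) = -25 - 4*n)
(R(10, G(-1)) + 1206)² = ((-25 - 4*10) + 1206)² = ((-25 - 40) + 1206)² = (-65 + 1206)² = 1141² = 1301881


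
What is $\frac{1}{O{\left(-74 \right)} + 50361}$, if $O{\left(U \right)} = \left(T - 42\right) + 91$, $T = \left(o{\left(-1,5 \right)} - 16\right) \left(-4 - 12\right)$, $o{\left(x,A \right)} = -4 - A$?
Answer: $\frac{1}{50810} \approx 1.9681 \cdot 10^{-5}$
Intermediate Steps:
$T = 400$ ($T = \left(\left(-4 - 5\right) - 16\right) \left(-4 - 12\right) = \left(\left(-4 - 5\right) - 16\right) \left(-16\right) = \left(-9 - 16\right) \left(-16\right) = \left(-25\right) \left(-16\right) = 400$)
$O{\left(U \right)} = 449$ ($O{\left(U \right)} = \left(400 - 42\right) + 91 = 358 + 91 = 449$)
$\frac{1}{O{\left(-74 \right)} + 50361} = \frac{1}{449 + 50361} = \frac{1}{50810}$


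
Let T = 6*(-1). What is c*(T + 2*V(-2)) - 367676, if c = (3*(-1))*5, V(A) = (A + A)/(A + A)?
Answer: -367616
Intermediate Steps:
V(A) = 1 (V(A) = (2*A)/((2*A)) = (2*A)*(1/(2*A)) = 1)
c = -15 (c = -3*5 = -15)
T = -6
c*(T + 2*V(-2)) - 367676 = -15*(-6 + 2*1) - 367676 = -15*(-6 + 2) - 367676 = -15*(-4) - 367676 = 60 - 367676 = -367616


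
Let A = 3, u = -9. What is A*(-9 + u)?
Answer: -54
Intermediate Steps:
A*(-9 + u) = 3*(-9 - 9) = 3*(-18) = -54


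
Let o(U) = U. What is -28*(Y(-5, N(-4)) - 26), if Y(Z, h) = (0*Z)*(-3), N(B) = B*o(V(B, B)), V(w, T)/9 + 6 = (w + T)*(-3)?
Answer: 728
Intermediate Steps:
V(w, T) = -54 - 27*T - 27*w (V(w, T) = -54 + 9*((w + T)*(-3)) = -54 + 9*((T + w)*(-3)) = -54 + 9*(-3*T - 3*w) = -54 + (-27*T - 27*w) = -54 - 27*T - 27*w)
N(B) = B*(-54 - 54*B) (N(B) = B*(-54 - 27*B - 27*B) = B*(-54 - 54*B))
Y(Z, h) = 0 (Y(Z, h) = 0*(-3) = 0)
-28*(Y(-5, N(-4)) - 26) = -28*(0 - 26) = -28*(-26) = 728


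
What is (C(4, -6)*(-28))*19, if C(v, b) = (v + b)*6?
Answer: 6384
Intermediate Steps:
C(v, b) = 6*b + 6*v (C(v, b) = (b + v)*6 = 6*b + 6*v)
(C(4, -6)*(-28))*19 = ((6*(-6) + 6*4)*(-28))*19 = ((-36 + 24)*(-28))*19 = -12*(-28)*19 = 336*19 = 6384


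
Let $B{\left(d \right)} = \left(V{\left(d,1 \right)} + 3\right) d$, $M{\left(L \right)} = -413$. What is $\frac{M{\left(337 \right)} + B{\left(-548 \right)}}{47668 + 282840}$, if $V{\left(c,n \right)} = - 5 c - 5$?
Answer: $- \frac{1500837}{330508} \approx -4.541$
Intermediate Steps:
$V{\left(c,n \right)} = -5 - 5 c$
$B{\left(d \right)} = d \left(-2 - 5 d\right)$ ($B{\left(d \right)} = \left(\left(-5 - 5 d\right) + 3\right) d = \left(-2 - 5 d\right) d = d \left(-2 - 5 d\right)$)
$\frac{M{\left(337 \right)} + B{\left(-548 \right)}}{47668 + 282840} = \frac{-413 - - 548 \left(2 + 5 \left(-548\right)\right)}{47668 + 282840} = \frac{-413 - - 548 \left(2 - 2740\right)}{330508} = \left(-413 - \left(-548\right) \left(-2738\right)\right) \frac{1}{330508} = \left(-413 - 1500424\right) \frac{1}{330508} = \left(-1500837\right) \frac{1}{330508} = - \frac{1500837}{330508}$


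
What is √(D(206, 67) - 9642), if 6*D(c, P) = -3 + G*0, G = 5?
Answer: I*√38570/2 ≈ 98.196*I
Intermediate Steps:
D(c, P) = -½ (D(c, P) = (-3 + 5*0)/6 = (-3 + 0)/6 = (⅙)*(-3) = -½)
√(D(206, 67) - 9642) = √(-½ - 9642) = √(-19285/2) = I*√38570/2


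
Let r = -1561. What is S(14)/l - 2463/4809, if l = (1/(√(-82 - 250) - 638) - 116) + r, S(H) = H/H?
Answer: (-821*√83 + 280767874859*I)/(1603*(√83 - 341585095*I)) ≈ -0.51276 + 1.5904e-11*I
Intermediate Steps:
S(H) = 1
l = -1677 + 1/(-638 + 2*I*√83) (l = (1/(√(-82 - 250) - 638) - 116) - 1561 = (1/(√(-332) - 638) - 116) - 1561 = (1/(2*I*√83 - 638) - 116) - 1561 = (1/(-638 + 2*I*√83) - 116) - 1561 = (-116 + 1/(-638 + 2*I*√83)) - 1561 = -1677 + 1/(-638 + 2*I*√83) ≈ -1677.0 - 4.4727e-5*I)
S(14)/l - 2463/4809 = 1/(-341585095/203688 - I*√83/203688) - 2463/4809 = 1/(-341585095/203688 - I*√83/203688) - 2463*1/4809 = 1/(-341585095/203688 - I*√83/203688) - 821/1603 = -821/1603 + 1/(-341585095/203688 - I*√83/203688)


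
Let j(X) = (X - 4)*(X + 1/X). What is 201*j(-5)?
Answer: 47034/5 ≈ 9406.8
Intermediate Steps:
j(X) = (-4 + X)*(X + 1/X)
201*j(-5) = 201*(1 + (-5)**2 - 4*(-5) - 4/(-5)) = 201*(1 + 25 + 20 - 4*(-1/5)) = 201*(1 + 25 + 20 + 4/5) = 201*(234/5) = 47034/5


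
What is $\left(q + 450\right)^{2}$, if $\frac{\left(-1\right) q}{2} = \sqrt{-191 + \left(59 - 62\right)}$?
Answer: $201724 - 1800 i \sqrt{194} \approx 2.0172 \cdot 10^{5} - 25071.0 i$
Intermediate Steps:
$q = - 2 i \sqrt{194}$ ($q = - 2 \sqrt{-191 + \left(59 - 62\right)} = - 2 \sqrt{-191 - 3} = - 2 \sqrt{-194} = - 2 i \sqrt{194} \approx - 27.857 i$)
$\left(q + 450\right)^{2} = \left(- 2 i \sqrt{194} + 450\right)^{2} = \left(450 - 2 i \sqrt{194}\right)^{2}$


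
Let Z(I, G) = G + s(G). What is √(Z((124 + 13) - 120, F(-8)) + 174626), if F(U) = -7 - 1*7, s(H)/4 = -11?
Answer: 2*√43642 ≈ 417.81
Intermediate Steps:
s(H) = -44 (s(H) = 4*(-11) = -44)
F(U) = -14 (F(U) = -7 - 7 = -14)
Z(I, G) = -44 + G (Z(I, G) = G - 44 = -44 + G)
√(Z((124 + 13) - 120, F(-8)) + 174626) = √((-44 - 14) + 174626) = √(-58 + 174626) = √174568 = 2*√43642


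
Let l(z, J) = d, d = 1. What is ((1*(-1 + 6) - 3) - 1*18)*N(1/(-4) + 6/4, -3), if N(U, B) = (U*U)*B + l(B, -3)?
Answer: 59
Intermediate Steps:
l(z, J) = 1
N(U, B) = 1 + B*U² (N(U, B) = (U*U)*B + 1 = U²*B + 1 = B*U² + 1 = 1 + B*U²)
((1*(-1 + 6) - 3) - 1*18)*N(1/(-4) + 6/4, -3) = ((1*(-1 + 6) - 3) - 1*18)*(1 - 3*(1/(-4) + 6/4)²) = ((1*5 - 3) - 18)*(1 - 3*(1*(-¼) + 6*(¼))²) = ((5 - 3) - 18)*(1 - 3*(-¼ + 3/2)²) = (2 - 18)*(1 - 3*(5/4)²) = -16*(1 - 3*25/16) = -16*(1 - 75/16) = -16*(-59/16) = 59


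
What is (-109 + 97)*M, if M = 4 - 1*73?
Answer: 828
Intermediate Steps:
M = -69 (M = 4 - 73 = -69)
(-109 + 97)*M = (-109 + 97)*(-69) = -12*(-69) = 828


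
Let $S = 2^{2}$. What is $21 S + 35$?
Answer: $119$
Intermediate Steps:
$S = 4$
$21 S + 35 = 21 \cdot 4 + 35 = 84 + 35 = 119$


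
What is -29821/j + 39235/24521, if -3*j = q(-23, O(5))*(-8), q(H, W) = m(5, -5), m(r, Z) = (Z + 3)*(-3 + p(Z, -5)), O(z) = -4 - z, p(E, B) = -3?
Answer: -104283603/112096 ≈ -930.31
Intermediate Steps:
m(r, Z) = -18 - 6*Z (m(r, Z) = (Z + 3)*(-3 - 3) = (3 + Z)*(-6) = -18 - 6*Z)
q(H, W) = 12 (q(H, W) = -18 - 6*(-5) = -18 + 30 = 12)
j = 32 (j = -4*(-8) = -⅓*(-96) = 32)
-29821/j + 39235/24521 = -29821/32 + 39235/24521 = -29821*1/32 + 39235*(1/24521) = -29821/32 + 5605/3503 = -104283603/112096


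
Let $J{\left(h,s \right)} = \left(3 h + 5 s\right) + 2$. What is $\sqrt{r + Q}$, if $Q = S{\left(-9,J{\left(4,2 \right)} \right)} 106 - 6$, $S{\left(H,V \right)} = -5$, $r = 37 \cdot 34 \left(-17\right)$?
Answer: $i \sqrt{21922} \approx 148.06 i$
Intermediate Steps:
$J{\left(h,s \right)} = 2 + 3 h + 5 s$
$r = -21386$ ($r = 1258 \left(-17\right) = -21386$)
$Q = -536$ ($Q = \left(-5\right) 106 - 6 = -530 - 6 = -536$)
$\sqrt{r + Q} = \sqrt{-21386 - 536} = \sqrt{-21922} = i \sqrt{21922}$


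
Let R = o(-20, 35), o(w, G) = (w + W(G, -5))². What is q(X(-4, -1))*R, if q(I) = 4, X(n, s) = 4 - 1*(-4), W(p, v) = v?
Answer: 2500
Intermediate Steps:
X(n, s) = 8 (X(n, s) = 4 + 4 = 8)
o(w, G) = (-5 + w)² (o(w, G) = (w - 5)² = (-5 + w)²)
R = 625 (R = (-5 - 20)² = (-25)² = 625)
q(X(-4, -1))*R = 4*625 = 2500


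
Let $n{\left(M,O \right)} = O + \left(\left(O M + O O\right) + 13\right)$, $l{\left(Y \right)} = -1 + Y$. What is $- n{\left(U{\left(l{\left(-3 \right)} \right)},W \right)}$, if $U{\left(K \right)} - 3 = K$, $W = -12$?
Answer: $-157$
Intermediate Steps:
$U{\left(K \right)} = 3 + K$
$n{\left(M,O \right)} = 13 + O + O^{2} + M O$ ($n{\left(M,O \right)} = O + \left(\left(M O + O^{2}\right) + 13\right) = O + \left(\left(O^{2} + M O\right) + 13\right) = O + \left(13 + O^{2} + M O\right) = 13 + O + O^{2} + M O$)
$- n{\left(U{\left(l{\left(-3 \right)} \right)},W \right)} = - (13 - 12 + \left(-12\right)^{2} + \left(3 - 4\right) \left(-12\right)) = - (13 - 12 + 144 + \left(3 - 4\right) \left(-12\right)) = - (13 - 12 + 144 - -12) = - (13 - 12 + 144 + 12) = \left(-1\right) 157 = -157$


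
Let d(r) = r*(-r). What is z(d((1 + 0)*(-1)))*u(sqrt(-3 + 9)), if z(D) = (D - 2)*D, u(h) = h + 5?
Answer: 15 + 3*sqrt(6) ≈ 22.348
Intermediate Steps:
u(h) = 5 + h
d(r) = -r**2
z(D) = D*(-2 + D) (z(D) = (-2 + D)*D = D*(-2 + D))
z(d((1 + 0)*(-1)))*u(sqrt(-3 + 9)) = ((-((1 + 0)*(-1))**2)*(-2 - ((1 + 0)*(-1))**2))*(5 + sqrt(-3 + 9)) = ((-(1*(-1))**2)*(-2 - (1*(-1))**2))*(5 + sqrt(6)) = ((-1*(-1)**2)*(-2 - 1*(-1)**2))*(5 + sqrt(6)) = ((-1*1)*(-2 - 1*1))*(5 + sqrt(6)) = (-(-2 - 1))*(5 + sqrt(6)) = (-1*(-3))*(5 + sqrt(6)) = 3*(5 + sqrt(6)) = 15 + 3*sqrt(6)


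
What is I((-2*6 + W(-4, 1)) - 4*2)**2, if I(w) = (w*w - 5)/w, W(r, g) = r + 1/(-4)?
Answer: 87030241/150544 ≈ 578.11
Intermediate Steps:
W(r, g) = -1/4 + r (W(r, g) = r - 1/4 = -1/4 + r)
I(w) = (-5 + w**2)/w (I(w) = (w**2 - 5)/w = (-5 + w**2)/w)
I((-2*6 + W(-4, 1)) - 4*2)**2 = (((-2*6 + (-1/4 - 4)) - 4*2) - 5/((-2*6 + (-1/4 - 4)) - 4*2))**2 = (((-12 - 17/4) - 8) - 5/((-12 - 17/4) - 8))**2 = ((-65/4 - 8) - 5/(-65/4 - 8))**2 = (-97/4 - 5/(-97/4))**2 = (-97/4 - 5*(-4/97))**2 = (-97/4 + 20/97)**2 = (-9329/388)**2 = 87030241/150544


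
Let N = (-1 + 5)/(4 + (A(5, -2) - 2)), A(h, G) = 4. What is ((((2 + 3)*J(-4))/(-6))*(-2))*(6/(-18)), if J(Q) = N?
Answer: -10/27 ≈ -0.37037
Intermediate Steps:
N = ⅔ (N = (-1 + 5)/(4 + (4 - 2)) = 4/(4 + 2) = 4/6 = 4*(⅙) = ⅔ ≈ 0.66667)
J(Q) = ⅔
((((2 + 3)*J(-4))/(-6))*(-2))*(6/(-18)) = ((((2 + 3)*(⅔))/(-6))*(-2))*(6/(-18)) = (((5*(⅔))*(-⅙))*(-2))*(6*(-1/18)) = (((10/3)*(-⅙))*(-2))*(-⅓) = -5/9*(-2)*(-⅓) = (10/9)*(-⅓) = -10/27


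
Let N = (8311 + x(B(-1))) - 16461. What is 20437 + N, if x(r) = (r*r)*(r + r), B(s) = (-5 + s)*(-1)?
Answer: 12719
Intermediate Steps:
B(s) = 5 - s
x(r) = 2*r**3 (x(r) = r**2*(2*r) = 2*r**3)
N = -7718 (N = (8311 + 2*(5 - 1*(-1))**3) - 16461 = (8311 + 2*(5 + 1)**3) - 16461 = (8311 + 2*6**3) - 16461 = (8311 + 2*216) - 16461 = (8311 + 432) - 16461 = 8743 - 16461 = -7718)
20437 + N = 20437 - 7718 = 12719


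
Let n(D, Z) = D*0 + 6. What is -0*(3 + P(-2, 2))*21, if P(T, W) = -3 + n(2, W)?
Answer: 0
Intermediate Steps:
n(D, Z) = 6 (n(D, Z) = 0 + 6 = 6)
P(T, W) = 3 (P(T, W) = -3 + 6 = 3)
-0*(3 + P(-2, 2))*21 = -0*(3 + 3)*21 = -0*6*21 = -12*0*21 = 0*21 = 0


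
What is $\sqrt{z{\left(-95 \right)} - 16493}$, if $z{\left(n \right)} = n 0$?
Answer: $i \sqrt{16493} \approx 128.43 i$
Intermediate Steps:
$z{\left(n \right)} = 0$
$\sqrt{z{\left(-95 \right)} - 16493} = \sqrt{0 - 16493} = \sqrt{-16493} = i \sqrt{16493}$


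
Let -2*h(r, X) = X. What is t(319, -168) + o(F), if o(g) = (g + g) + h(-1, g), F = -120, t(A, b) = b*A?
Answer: -53772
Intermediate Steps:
h(r, X) = -X/2
t(A, b) = A*b
o(g) = 3*g/2 (o(g) = (g + g) - g/2 = 2*g - g/2 = 3*g/2)
t(319, -168) + o(F) = 319*(-168) + (3/2)*(-120) = -53592 - 180 = -53772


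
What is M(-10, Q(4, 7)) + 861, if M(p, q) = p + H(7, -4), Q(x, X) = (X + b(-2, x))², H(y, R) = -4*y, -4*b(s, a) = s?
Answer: 823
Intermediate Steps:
b(s, a) = -s/4
Q(x, X) = (½ + X)² (Q(x, X) = (X - ¼*(-2))² = (X + ½)² = (½ + X)²)
M(p, q) = -28 + p (M(p, q) = p - 4*7 = p - 28 = -28 + p)
M(-10, Q(4, 7)) + 861 = (-28 - 10) + 861 = -38 + 861 = 823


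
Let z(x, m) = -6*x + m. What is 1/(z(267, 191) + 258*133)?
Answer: 1/32903 ≈ 3.0392e-5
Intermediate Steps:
z(x, m) = m - 6*x
1/(z(267, 191) + 258*133) = 1/((191 - 6*267) + 258*133) = 1/((191 - 1602) + 34314) = 1/(-1411 + 34314) = 1/32903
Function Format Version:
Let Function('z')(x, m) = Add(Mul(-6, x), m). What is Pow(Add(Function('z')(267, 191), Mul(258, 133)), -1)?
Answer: Rational(1, 32903) ≈ 3.0392e-5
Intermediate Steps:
Function('z')(x, m) = Add(m, Mul(-6, x))
Pow(Add(Function('z')(267, 191), Mul(258, 133)), -1) = Pow(Add(Add(191, Mul(-6, 267)), Mul(258, 133)), -1) = Pow(Add(Add(191, -1602), 34314), -1) = Pow(Add(-1411, 34314), -1) = Pow(32903, -1) = Rational(1, 32903)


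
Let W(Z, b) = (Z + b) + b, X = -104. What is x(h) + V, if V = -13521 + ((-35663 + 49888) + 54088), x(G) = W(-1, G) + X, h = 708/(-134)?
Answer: 3663321/67 ≈ 54676.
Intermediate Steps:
W(Z, b) = Z + 2*b
h = -354/67 (h = 708*(-1/134) = -354/67 ≈ -5.2836)
x(G) = -105 + 2*G (x(G) = (-1 + 2*G) - 104 = -105 + 2*G)
V = 54792 (V = -13521 + (14225 + 54088) = -13521 + 68313 = 54792)
x(h) + V = (-105 + 2*(-354/67)) + 54792 = (-105 - 708/67) + 54792 = -7743/67 + 54792 = 3663321/67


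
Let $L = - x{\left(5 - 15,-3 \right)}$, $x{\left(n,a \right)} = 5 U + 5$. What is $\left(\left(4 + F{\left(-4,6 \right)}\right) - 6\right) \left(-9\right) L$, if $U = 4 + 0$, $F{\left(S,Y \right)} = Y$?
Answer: $900$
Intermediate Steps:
$U = 4$
$x{\left(n,a \right)} = 25$ ($x{\left(n,a \right)} = 5 \cdot 4 + 5 = 20 + 5 = 25$)
$L = -25$ ($L = \left(-1\right) 25 = -25$)
$\left(\left(4 + F{\left(-4,6 \right)}\right) - 6\right) \left(-9\right) L = \left(\left(4 + 6\right) - 6\right) \left(-9\right) \left(-25\right) = \left(10 - 6\right) \left(-9\right) \left(-25\right) = 4 \left(-9\right) \left(-25\right) = \left(-36\right) \left(-25\right) = 900$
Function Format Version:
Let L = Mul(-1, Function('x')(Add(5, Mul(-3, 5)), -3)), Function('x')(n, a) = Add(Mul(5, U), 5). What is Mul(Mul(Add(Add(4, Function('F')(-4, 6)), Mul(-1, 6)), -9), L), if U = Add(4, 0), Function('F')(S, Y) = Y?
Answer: 900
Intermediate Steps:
U = 4
Function('x')(n, a) = 25 (Function('x')(n, a) = Add(Mul(5, 4), 5) = Add(20, 5) = 25)
L = -25 (L = Mul(-1, 25) = -25)
Mul(Mul(Add(Add(4, Function('F')(-4, 6)), Mul(-1, 6)), -9), L) = Mul(Mul(Add(Add(4, 6), Mul(-1, 6)), -9), -25) = Mul(Mul(Add(10, -6), -9), -25) = Mul(Mul(4, -9), -25) = Mul(-36, -25) = 900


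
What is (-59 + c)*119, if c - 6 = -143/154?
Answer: -12835/2 ≈ -6417.5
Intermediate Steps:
c = 71/14 (c = 6 - 143/154 = 6 - 143*1/154 = 6 - 13/14 = 71/14 ≈ 5.0714)
(-59 + c)*119 = (-59 + 71/14)*119 = -755/14*119 = -12835/2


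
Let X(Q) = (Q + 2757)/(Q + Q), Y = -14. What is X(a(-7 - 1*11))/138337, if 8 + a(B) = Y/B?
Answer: -12374/8991905 ≈ -0.0013761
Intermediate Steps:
a(B) = -8 - 14/B
X(Q) = (2757 + Q)/(2*Q) (X(Q) = (2757 + Q)/((2*Q)) = (2757 + Q)*(1/(2*Q)) = (2757 + Q)/(2*Q))
X(a(-7 - 1*11))/138337 = ((2757 + (-8 - 14/(-7 - 1*11)))/(2*(-8 - 14/(-7 - 1*11))))/138337 = ((2757 + (-8 - 14/(-7 - 11)))/(2*(-8 - 14/(-7 - 11))))*(1/138337) = ((2757 + (-8 - 14/(-18)))/(2*(-8 - 14/(-18))))*(1/138337) = ((2757 + (-8 - 14*(-1/18)))/(2*(-8 - 14*(-1/18))))*(1/138337) = ((2757 + (-8 + 7/9))/(2*(-8 + 7/9)))*(1/138337) = ((2757 - 65/9)/(2*(-65/9)))*(1/138337) = ((½)*(-9/65)*(24748/9))*(1/138337) = -12374/65*1/138337 = -12374/8991905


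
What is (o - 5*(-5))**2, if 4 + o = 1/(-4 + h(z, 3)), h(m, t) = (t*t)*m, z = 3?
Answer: 234256/529 ≈ 442.83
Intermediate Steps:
h(m, t) = m*t**2 (h(m, t) = t**2*m = m*t**2)
o = -91/23 (o = -4 + 1/(-4 + 3*3**2) = -4 + 1/(-4 + 3*9) = -4 + 1/(-4 + 27) = -4 + 1/23 = -91/23 ≈ -3.9565)
(o - 5*(-5))**2 = (-91/23 - 5*(-5))**2 = (-91/23 + 25)**2 = (484/23)**2 = 234256/529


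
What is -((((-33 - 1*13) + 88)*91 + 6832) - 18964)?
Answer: 8310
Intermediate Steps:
-((((-33 - 1*13) + 88)*91 + 6832) - 18964) = -((((-33 - 13) + 88)*91 + 6832) - 18964) = -(((-46 + 88)*91 + 6832) - 18964) = -((42*91 + 6832) - 18964) = -((3822 + 6832) - 18964) = -(10654 - 18964) = -1*(-8310) = 8310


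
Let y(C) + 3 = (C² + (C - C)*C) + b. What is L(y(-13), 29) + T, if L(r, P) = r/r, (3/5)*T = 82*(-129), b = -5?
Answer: -17629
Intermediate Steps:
T = -17630 (T = 5*(82*(-129))/3 = (5/3)*(-10578) = -17630)
y(C) = -8 + C² (y(C) = -3 + ((C² + (C - C)*C) - 5) = -3 + ((C² + 0*C) - 5) = -3 + ((C² + 0) - 5) = -3 + (C² - 5) = -3 + (-5 + C²) = -8 + C²)
L(r, P) = 1
L(y(-13), 29) + T = 1 - 17630 = -17629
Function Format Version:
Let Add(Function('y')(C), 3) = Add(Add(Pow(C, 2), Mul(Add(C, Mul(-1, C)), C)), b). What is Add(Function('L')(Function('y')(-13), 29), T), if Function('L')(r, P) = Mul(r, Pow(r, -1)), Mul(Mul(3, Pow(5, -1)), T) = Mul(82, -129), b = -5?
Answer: -17629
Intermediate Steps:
T = -17630 (T = Mul(Rational(5, 3), Mul(82, -129)) = Mul(Rational(5, 3), -10578) = -17630)
Function('y')(C) = Add(-8, Pow(C, 2)) (Function('y')(C) = Add(-3, Add(Add(Pow(C, 2), Mul(Add(C, Mul(-1, C)), C)), -5)) = Add(-3, Add(Add(Pow(C, 2), Mul(0, C)), -5)) = Add(-3, Add(Add(Pow(C, 2), 0), -5)) = Add(-3, Add(Pow(C, 2), -5)) = Add(-3, Add(-5, Pow(C, 2))) = Add(-8, Pow(C, 2)))
Function('L')(r, P) = 1
Add(Function('L')(Function('y')(-13), 29), T) = Add(1, -17630) = -17629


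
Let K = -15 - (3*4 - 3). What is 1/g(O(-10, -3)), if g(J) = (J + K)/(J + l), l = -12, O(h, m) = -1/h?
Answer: 119/239 ≈ 0.49791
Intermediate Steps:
K = -24 (K = -15 - (12 - 3) = -15 - 1*9 = -15 - 9 = -24)
g(J) = (-24 + J)/(-12 + J) (g(J) = (J - 24)/(J - 12) = (-24 + J)/(-12 + J))
1/g(O(-10, -3)) = 1/((-24 - 1/(-10))/(-12 - 1/(-10))) = 1/((-24 - 1*(-⅒))/(-12 - 1*(-⅒))) = 1/((-24 + ⅒)/(-12 + ⅒)) = 1/(-239/10/(-119/10)) = 1/(-10/119*(-239/10)) = 1/(239/119) = 119/239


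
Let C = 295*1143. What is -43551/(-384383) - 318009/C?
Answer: -35850836504/43202727285 ≈ -0.82983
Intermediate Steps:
C = 337185
-43551/(-384383) - 318009/C = -43551/(-384383) - 318009/337185 = -43551*(-1/384383) - 318009*1/337185 = 43551/384383 - 106003/112395 = -35850836504/43202727285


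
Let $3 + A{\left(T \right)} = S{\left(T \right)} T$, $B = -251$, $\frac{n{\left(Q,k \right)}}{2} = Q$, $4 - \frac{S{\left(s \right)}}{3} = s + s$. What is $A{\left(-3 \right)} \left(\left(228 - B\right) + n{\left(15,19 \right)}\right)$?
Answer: $-47337$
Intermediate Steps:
$S{\left(s \right)} = 12 - 6 s$ ($S{\left(s \right)} = 12 - 3 \left(s + s\right) = 12 - 3 \cdot 2 s = 12 - 6 s$)
$n{\left(Q,k \right)} = 2 Q$
$A{\left(T \right)} = -3 + T \left(12 - 6 T\right)$ ($A{\left(T \right)} = -3 + \left(12 - 6 T\right) T = -3 + T \left(12 - 6 T\right)$)
$A{\left(-3 \right)} \left(\left(228 - B\right) + n{\left(15,19 \right)}\right) = \left(-3 - 6 \left(-3\right)^{2} + 12 \left(-3\right)\right) \left(\left(228 - -251\right) + 2 \cdot 15\right) = \left(-3 - 54 - 36\right) \left(\left(228 + 251\right) + 30\right) = \left(-3 - 54 - 36\right) \left(479 + 30\right) = \left(-93\right) 509 = -47337$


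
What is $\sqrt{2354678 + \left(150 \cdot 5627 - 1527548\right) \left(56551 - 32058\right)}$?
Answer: $6 i \sqrt{464960051} \approx 1.2938 \cdot 10^{5} i$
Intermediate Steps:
$\sqrt{2354678 + \left(150 \cdot 5627 - 1527548\right) \left(56551 - 32058\right)} = \sqrt{2354678 + \left(844050 - 1527548\right) 24493} = \sqrt{2354678 - 16740916514} = \sqrt{-16738561836} = 6 i \sqrt{464960051}$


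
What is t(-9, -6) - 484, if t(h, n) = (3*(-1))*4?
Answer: -496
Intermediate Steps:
t(h, n) = -12 (t(h, n) = -3*4 = -12)
t(-9, -6) - 484 = -12 - 484 = -496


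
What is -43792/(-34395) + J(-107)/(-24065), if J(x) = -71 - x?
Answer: 210523252/165543135 ≈ 1.2717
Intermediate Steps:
-43792/(-34395) + J(-107)/(-24065) = -43792/(-34395) + (-71 - 1*(-107))/(-24065) = -43792*(-1/34395) + (-71 + 107)*(-1/24065) = 43792/34395 + 36*(-1/24065) = 43792/34395 - 36/24065 = 210523252/165543135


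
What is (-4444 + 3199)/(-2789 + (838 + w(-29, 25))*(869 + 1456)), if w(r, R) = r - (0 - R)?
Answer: -1245/1936261 ≈ -0.00064299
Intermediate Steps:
w(r, R) = R + r (w(r, R) = r - (-1)*R = r + R = R + r)
(-4444 + 3199)/(-2789 + (838 + w(-29, 25))*(869 + 1456)) = (-4444 + 3199)/(-2789 + (838 + (25 - 29))*(869 + 1456)) = -1245/(-2789 + (838 - 4)*2325) = -1245/(-2789 + 834*2325) = -1245/(-2789 + 1939050) = -1245/1936261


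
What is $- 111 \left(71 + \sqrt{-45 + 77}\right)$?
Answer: $-7881 - 444 \sqrt{2} \approx -8508.9$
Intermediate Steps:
$- 111 \left(71 + \sqrt{-45 + 77}\right) = - 111 \left(71 + \sqrt{32}\right) = - 111 \left(71 + 4 \sqrt{2}\right) = -7881 - 444 \sqrt{2}$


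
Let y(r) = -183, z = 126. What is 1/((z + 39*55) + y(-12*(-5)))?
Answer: 1/2088 ≈ 0.00047893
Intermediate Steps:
1/((z + 39*55) + y(-12*(-5))) = 1/((126 + 39*55) - 183) = 1/((126 + 2145) - 183) = 1/(2271 - 183) = 1/2088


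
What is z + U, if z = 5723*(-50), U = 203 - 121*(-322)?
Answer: -246985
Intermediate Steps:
U = 39165 (U = 203 + 38962 = 39165)
z = -286150
z + U = -286150 + 39165 = -246985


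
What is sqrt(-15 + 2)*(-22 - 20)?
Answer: -42*I*sqrt(13) ≈ -151.43*I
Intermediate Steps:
sqrt(-15 + 2)*(-22 - 20) = sqrt(-13)*(-42) = (I*sqrt(13))*(-42) = -42*I*sqrt(13)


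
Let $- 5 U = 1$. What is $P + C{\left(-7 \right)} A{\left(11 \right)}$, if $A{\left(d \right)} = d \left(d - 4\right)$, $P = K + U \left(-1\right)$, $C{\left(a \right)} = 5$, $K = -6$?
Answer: $\frac{1896}{5} \approx 379.2$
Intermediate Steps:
$U = - \frac{1}{5}$ ($U = \left(- \frac{1}{5}\right) 1 = - \frac{1}{5} \approx -0.2$)
$P = - \frac{29}{5}$ ($P = -6 - - \frac{1}{5} = -6 + \frac{1}{5} = - \frac{29}{5} \approx -5.8$)
$A{\left(d \right)} = d \left(-4 + d\right)$
$P + C{\left(-7 \right)} A{\left(11 \right)} = - \frac{29}{5} + 5 \cdot 11 \left(-4 + 11\right) = - \frac{29}{5} + 5 \cdot 11 \cdot 7 = - \frac{29}{5} + 5 \cdot 77 = - \frac{29}{5} + 385 = \frac{1896}{5}$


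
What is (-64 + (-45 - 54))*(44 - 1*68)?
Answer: 3912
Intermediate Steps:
(-64 + (-45 - 54))*(44 - 1*68) = (-64 - 99)*(44 - 68) = -163*(-24) = 3912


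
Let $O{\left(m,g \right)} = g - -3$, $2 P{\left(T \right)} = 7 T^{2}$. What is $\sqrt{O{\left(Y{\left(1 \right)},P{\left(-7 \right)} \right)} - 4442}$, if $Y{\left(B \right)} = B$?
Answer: $\frac{i \sqrt{17070}}{2} \approx 65.326 i$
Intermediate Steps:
$P{\left(T \right)} = \frac{7 T^{2}}{2}$
$O{\left(m,g \right)} = 3 + g$ ($O{\left(m,g \right)} = g + 3 = 3 + g$)
$\sqrt{O{\left(Y{\left(1 \right)},P{\left(-7 \right)} \right)} - 4442} = \sqrt{\left(3 + \frac{7 \left(-7\right)^{2}}{2}\right) - 4442} = \sqrt{\left(3 + \frac{7}{2} \cdot 49\right) - 4442} = \sqrt{\left(3 + \frac{343}{2}\right) - 4442} = \sqrt{\frac{349}{2} - 4442} = \sqrt{- \frac{8535}{2}} = \frac{i \sqrt{17070}}{2}$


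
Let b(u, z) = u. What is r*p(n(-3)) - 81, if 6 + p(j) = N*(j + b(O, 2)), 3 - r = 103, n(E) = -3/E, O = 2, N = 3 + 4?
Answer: -1581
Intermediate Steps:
N = 7
r = -100 (r = 3 - 1*103 = 3 - 103 = -100)
p(j) = 8 + 7*j (p(j) = -6 + 7*(j + 2) = -6 + 7*(2 + j) = -6 + (14 + 7*j) = 8 + 7*j)
r*p(n(-3)) - 81 = -100*(8 + 7*(-3/(-3))) - 81 = -100*(8 + 7*(-3*(-⅓))) - 81 = -100*(8 + 7*1) - 81 = -100*(8 + 7) - 81 = -100*15 - 81 = -1500 - 81 = -1581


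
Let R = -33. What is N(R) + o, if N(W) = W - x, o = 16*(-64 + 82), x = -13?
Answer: 268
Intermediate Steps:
o = 288 (o = 16*18 = 288)
N(W) = 13 + W (N(W) = W - 1*(-13) = W + 13 = 13 + W)
N(R) + o = (13 - 33) + 288 = -20 + 288 = 268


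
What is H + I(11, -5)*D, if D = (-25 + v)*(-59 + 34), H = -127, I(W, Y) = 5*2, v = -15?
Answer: 9873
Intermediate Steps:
I(W, Y) = 10
D = 1000 (D = (-25 - 15)*(-59 + 34) = -40*(-25) = 1000)
H + I(11, -5)*D = -127 + 10*1000 = -127 + 10000 = 9873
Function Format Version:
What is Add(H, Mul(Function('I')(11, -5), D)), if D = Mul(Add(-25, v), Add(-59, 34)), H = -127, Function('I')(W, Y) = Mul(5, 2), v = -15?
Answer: 9873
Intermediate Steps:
Function('I')(W, Y) = 10
D = 1000 (D = Mul(Add(-25, -15), Add(-59, 34)) = Mul(-40, -25) = 1000)
Add(H, Mul(Function('I')(11, -5), D)) = Add(-127, Mul(10, 1000)) = Add(-127, 10000) = 9873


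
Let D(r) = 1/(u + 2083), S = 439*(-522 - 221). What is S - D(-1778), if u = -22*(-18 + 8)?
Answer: -751185632/2303 ≈ -3.2618e+5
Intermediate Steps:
u = 220 (u = -22*(-10) = 220)
S = -326177 (S = 439*(-743) = -326177)
D(r) = 1/2303 (D(r) = 1/(220 + 2083) = 1/2303)
S - D(-1778) = -326177 - 1*1/2303 = -326177 - 1/2303 = -751185632/2303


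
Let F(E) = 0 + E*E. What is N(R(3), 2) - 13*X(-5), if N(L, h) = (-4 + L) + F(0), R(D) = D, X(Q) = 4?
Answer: -53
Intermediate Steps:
F(E) = E² (F(E) = 0 + E² = E²)
N(L, h) = -4 + L (N(L, h) = (-4 + L) + 0² = (-4 + L) + 0 = -4 + L)
N(R(3), 2) - 13*X(-5) = (-4 + 3) - 13*4 = -1 - 52 = -53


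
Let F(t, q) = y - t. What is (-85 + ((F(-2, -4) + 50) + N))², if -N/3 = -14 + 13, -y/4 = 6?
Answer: 2916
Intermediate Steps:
y = -24 (y = -4*6 = -24)
N = 3 (N = -3*(-14 + 13) = -3*(-1) = 3)
F(t, q) = -24 - t
(-85 + ((F(-2, -4) + 50) + N))² = (-85 + (((-24 - 1*(-2)) + 50) + 3))² = (-85 + (((-24 + 2) + 50) + 3))² = (-85 + ((-22 + 50) + 3))² = (-85 + (28 + 3))² = (-85 + 31)² = (-54)² = 2916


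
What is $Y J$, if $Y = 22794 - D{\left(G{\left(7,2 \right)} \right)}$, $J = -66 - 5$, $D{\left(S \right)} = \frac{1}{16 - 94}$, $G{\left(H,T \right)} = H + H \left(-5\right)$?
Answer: $- \frac{126233243}{78} \approx -1.6184 \cdot 10^{6}$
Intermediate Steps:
$G{\left(H,T \right)} = - 4 H$ ($G{\left(H,T \right)} = H - 5 H = - 4 H$)
$D{\left(S \right)} = - \frac{1}{78}$ ($D{\left(S \right)} = \frac{1}{-78} = - \frac{1}{78}$)
$J = -71$
$Y = \frac{1777933}{78}$ ($Y = 22794 - - \frac{1}{78} = 22794 + \frac{1}{78} = \frac{1777933}{78} \approx 22794.0$)
$Y J = \frac{1777933}{78} \left(-71\right) = - \frac{126233243}{78}$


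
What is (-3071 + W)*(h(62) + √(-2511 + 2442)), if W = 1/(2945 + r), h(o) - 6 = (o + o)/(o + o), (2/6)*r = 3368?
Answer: -280514346/13049 - 40073478*I*√69/13049 ≈ -21497.0 - 25510.0*I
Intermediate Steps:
r = 10104 (r = 3*3368 = 10104)
h(o) = 7 (h(o) = 6 + (o + o)/(o + o) = 6 + (2*o)/((2*o)) = 6 + (2*o)*(1/(2*o)) = 6 + 1 = 7)
W = 1/13049 (W = 1/(2945 + 10104) = 1/13049 ≈ 7.6634e-5)
(-3071 + W)*(h(62) + √(-2511 + 2442)) = (-3071 + 1/13049)*(7 + √(-2511 + 2442)) = -40073478*(7 + √(-69))/13049 = -40073478*(7 + I*√69)/13049 = -280514346/13049 - 40073478*I*√69/13049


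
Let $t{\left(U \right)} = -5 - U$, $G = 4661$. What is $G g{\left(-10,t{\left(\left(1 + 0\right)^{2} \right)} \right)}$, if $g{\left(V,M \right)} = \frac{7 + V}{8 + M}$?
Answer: $- \frac{13983}{2} \approx -6991.5$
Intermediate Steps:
$g{\left(V,M \right)} = \frac{7 + V}{8 + M}$
$G g{\left(-10,t{\left(\left(1 + 0\right)^{2} \right)} \right)} = 4661 \frac{7 - 10}{8 - \left(5 + \left(1 + 0\right)^{2}\right)} = 4661 \frac{1}{8 - 6} \left(-3\right) = 4661 \cdot \frac{1}{2} \left(-3\right) = 4661 \left(- \frac{3}{2}\right) = - \frac{13983}{2}$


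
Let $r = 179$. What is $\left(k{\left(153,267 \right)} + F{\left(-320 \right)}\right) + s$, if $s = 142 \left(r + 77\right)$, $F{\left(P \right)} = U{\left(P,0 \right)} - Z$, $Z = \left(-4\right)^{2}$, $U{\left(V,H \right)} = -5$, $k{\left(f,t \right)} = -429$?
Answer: $35902$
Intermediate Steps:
$Z = 16$
$F{\left(P \right)} = -21$ ($F{\left(P \right)} = -5 - 16 = -21$)
$s = 36352$ ($s = 142 \left(179 + 77\right) = 142 \cdot 256 = 36352$)
$\left(k{\left(153,267 \right)} + F{\left(-320 \right)}\right) + s = \left(-429 - 21\right) + 36352 = -450 + 36352 = 35902$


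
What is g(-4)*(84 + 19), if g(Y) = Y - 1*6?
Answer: -1030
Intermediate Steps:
g(Y) = -6 + Y (g(Y) = Y - 6 = -6 + Y)
g(-4)*(84 + 19) = (-6 - 4)*(84 + 19) = -10*103 = -1030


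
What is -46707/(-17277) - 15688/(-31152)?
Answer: 71919085/22425546 ≈ 3.2070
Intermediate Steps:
-46707/(-17277) - 15688/(-31152) = -46707*(-1/17277) - 15688*(-1/31152) = 15569/5759 + 1961/3894 = 71919085/22425546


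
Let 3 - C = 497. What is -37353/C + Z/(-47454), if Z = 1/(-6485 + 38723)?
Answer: 28571721553931/377866046844 ≈ 75.613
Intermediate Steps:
C = -494 (C = 3 - 1*497 = 3 - 497 = -494)
Z = 1/32238 ≈ 3.1019e-5
-37353/C + Z/(-47454) = -37353/(-494) + (1/32238)/(-47454) = -37353*(-1/494) + (1/32238)*(-1/47454) = 37353/494 - 1/1529822052 = 28571721553931/377866046844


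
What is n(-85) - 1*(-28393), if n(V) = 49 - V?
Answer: 28527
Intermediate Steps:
n(-85) - 1*(-28393) = (49 - 1*(-85)) - 1*(-28393) = (49 + 85) + 28393 = 134 + 28393 = 28527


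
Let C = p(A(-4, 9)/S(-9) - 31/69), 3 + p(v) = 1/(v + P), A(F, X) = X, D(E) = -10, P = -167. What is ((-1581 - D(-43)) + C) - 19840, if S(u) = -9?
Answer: -248894991/11623 ≈ -21414.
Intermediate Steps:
p(v) = -3 + 1/(-167 + v) (p(v) = -3 + 1/(v - 167) = -3 + 1/(-167 + v))
C = -34938/11623 (C = (502 - 3*(9/(-9) - 31/69))/(-167 + (9/(-9) - 31/69)) = (502 - 3*(9*(-⅑) - 31*1/69))/(-167 + (9*(-⅑) - 31*1/69)) = (502 - 3*(-1 - 31/69))/(-167 + (-1 - 31/69)) = (502 - 3*(-100/69))/(-167 - 100/69) = (502 + 100/23)/(-11623/69) = -69/11623*11646/23 = -34938/11623 ≈ -3.0059)
((-1581 - D(-43)) + C) - 19840 = ((-1581 - 1*(-10)) - 34938/11623) - 19840 = ((-1581 + 10) - 34938/11623) - 19840 = (-1571 - 34938/11623) - 19840 = -18294671/11623 - 19840 = -248894991/11623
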